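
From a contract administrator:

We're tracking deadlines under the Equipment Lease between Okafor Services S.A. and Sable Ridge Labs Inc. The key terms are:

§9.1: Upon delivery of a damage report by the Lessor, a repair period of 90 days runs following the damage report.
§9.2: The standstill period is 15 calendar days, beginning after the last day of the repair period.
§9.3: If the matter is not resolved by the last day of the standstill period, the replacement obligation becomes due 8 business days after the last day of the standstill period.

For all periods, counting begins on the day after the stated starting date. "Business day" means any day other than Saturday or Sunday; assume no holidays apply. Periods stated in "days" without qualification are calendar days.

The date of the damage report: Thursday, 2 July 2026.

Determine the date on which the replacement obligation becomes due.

The last day of the repair period: 90 calendar days after 2 July 2026 is 30 September 2026.
The last day of the standstill period: 15 calendar days after 30 September 2026 is 15 October 2026.
The date on which the replacement obligation becomes due: 8 business days after Thursday, 15 October 2026, skipping weekends — Oct 16, Oct 19, Oct 20, Oct 21, Oct 22, Oct 23, Oct 26, Oct 27 — lands on Tuesday, 27 October 2026.

27 October 2026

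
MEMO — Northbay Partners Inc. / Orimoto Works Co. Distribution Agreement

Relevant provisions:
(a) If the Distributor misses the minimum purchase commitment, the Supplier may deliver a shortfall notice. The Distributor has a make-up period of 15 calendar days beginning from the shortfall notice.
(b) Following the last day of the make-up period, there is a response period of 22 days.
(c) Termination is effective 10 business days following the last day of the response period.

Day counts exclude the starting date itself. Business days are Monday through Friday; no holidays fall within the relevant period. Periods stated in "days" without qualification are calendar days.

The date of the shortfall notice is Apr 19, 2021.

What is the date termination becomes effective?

Jun 9, 2021

Adding 15 calendar days to Apr 19, 2021 gives May 4, 2021, which is the last day of the make-up period.
The last day of the response period: 22 calendar days after May 4, 2021 is May 26, 2021.
From Wednesday, May 26, 2021, 10 business days (May 27, May 28, May 31, Jun 1, Jun 2, Jun 3, Jun 4, Jun 7, Jun 8, Jun 9, skipping weekends) brings us to Wednesday, Jun 9, 2021, which is the date termination becomes effective.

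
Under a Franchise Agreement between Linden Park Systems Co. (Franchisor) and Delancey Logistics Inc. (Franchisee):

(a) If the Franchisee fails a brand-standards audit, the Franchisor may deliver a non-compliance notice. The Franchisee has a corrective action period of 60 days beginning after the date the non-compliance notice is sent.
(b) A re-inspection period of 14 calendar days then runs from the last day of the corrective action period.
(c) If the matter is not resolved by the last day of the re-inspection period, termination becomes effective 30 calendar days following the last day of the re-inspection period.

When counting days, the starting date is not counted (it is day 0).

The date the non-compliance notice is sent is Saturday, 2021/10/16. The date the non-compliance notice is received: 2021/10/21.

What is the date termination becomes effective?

2022/01/28

Adding 60 calendar days to 2021/10/16 gives 2021/12/15, which is the last day of the corrective action period.
The last day of the re-inspection period: 14 calendar days after 2021/12/15 is 2021/12/29.
Adding 30 calendar days to 2021/12/29 gives 2022/01/28, which is the date termination becomes effective.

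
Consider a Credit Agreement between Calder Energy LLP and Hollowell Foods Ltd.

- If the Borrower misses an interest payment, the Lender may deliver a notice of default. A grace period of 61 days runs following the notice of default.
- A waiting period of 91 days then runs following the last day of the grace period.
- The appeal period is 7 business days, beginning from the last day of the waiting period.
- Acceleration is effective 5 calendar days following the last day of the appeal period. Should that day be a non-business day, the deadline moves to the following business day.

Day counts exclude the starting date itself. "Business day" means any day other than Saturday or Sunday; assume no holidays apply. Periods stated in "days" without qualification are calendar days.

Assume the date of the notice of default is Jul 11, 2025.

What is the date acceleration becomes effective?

Dec 24, 2025

The last day of the grace period: Jul 11, 2025 + 61 days = Sep 10, 2025.
The last day of the waiting period: Sep 10, 2025 + 91 days = Dec 10, 2025.
The last day of the appeal period: counting 7 business days from Wednesday, Dec 10, 2025 (Dec 11, Dec 12, Dec 15, Dec 16, Dec 17, Dec 18, Dec 19, skipping weekends) reaches Friday, Dec 19, 2025.
The date acceleration becomes effective: Dec 19, 2025 + 5 days = Dec 24, 2025. Dec 24, 2025 is a Wednesday, so no roll-forward applies.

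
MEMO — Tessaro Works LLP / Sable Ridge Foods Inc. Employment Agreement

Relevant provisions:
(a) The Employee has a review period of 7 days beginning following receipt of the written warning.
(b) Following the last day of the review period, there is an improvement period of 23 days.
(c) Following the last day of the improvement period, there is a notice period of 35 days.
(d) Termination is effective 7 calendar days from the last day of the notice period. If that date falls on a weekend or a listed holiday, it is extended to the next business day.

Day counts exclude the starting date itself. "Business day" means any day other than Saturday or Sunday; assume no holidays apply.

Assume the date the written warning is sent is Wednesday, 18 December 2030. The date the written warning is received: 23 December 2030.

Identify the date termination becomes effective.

5 March 2031

The last day of the review period: 7 calendar days after 23 December 2030 is 30 December 2030.
The last day of the improvement period: 23 calendar days after 30 December 2030 is 22 January 2031.
The last day of the notice period: 22 January 2031 + 35 days = 26 February 2031.
The date termination becomes effective: 26 February 2031 + 7 days = 5 March 2031. 5 March 2031 is a Wednesday, so no roll-forward applies.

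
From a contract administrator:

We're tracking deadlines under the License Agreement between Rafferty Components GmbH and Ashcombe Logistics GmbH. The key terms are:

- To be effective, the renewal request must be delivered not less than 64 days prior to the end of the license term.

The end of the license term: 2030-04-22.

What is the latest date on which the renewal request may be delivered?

2030-02-17

Counting back 64 calendar days from 2030-04-22 gives 2030-02-17.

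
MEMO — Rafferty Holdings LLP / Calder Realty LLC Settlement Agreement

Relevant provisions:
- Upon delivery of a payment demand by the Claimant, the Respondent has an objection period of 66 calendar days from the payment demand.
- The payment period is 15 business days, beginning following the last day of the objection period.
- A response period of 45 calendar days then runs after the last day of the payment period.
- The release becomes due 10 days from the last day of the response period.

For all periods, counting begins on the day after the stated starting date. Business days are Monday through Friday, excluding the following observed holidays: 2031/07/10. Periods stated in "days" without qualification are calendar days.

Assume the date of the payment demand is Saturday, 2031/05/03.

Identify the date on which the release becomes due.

2031/09/23

The last day of the objection period: 66 calendar days after 2031/05/03 is 2031/07/08.
From Tuesday, 2031/07/08, 15 business days (Jul 9, Jul 11, Jul 14, Jul 15, …, Jul 28, Jul 29, Jul 30, skipping weekends and the listed holiday on Jul 10) brings us to Wednesday, 2031/07/30, which is the last day of the payment period.
Adding 45 calendar days to 2031/07/30 gives 2031/09/13, which is the last day of the response period.
The date on which the release becomes due: 10 calendar days after 2031/09/13 is 2031/09/23.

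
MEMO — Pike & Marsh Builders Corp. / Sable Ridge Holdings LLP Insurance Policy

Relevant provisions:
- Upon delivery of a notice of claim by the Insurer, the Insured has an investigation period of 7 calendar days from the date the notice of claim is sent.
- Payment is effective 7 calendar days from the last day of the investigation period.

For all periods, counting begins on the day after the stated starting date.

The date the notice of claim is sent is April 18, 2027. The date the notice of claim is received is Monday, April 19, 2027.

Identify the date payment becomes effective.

The last day of the investigation period: 7 calendar days after April 18, 2027 is April 25, 2027.
Adding 7 calendar days to April 25, 2027 gives May 2, 2027, which is the date payment becomes effective.

May 2, 2027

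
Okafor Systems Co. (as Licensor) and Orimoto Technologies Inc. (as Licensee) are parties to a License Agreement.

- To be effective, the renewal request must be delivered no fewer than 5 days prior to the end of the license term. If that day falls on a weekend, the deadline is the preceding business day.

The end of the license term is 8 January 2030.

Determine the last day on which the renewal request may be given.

3 January 2030

Counting back 5 calendar days from 8 January 2030 gives 3 January 2030. That is a Thursday, so no adjustment is needed.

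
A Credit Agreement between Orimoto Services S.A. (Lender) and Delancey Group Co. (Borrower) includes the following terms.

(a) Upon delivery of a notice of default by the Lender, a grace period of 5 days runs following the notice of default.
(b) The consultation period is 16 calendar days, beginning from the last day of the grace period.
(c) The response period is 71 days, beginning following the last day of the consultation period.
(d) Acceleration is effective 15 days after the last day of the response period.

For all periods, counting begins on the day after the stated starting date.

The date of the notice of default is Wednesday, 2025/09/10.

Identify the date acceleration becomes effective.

2025/12/26

The last day of the grace period: 2025/09/10 + 5 days = 2025/09/15.
The last day of the consultation period: 2025/09/15 + 16 days = 2025/10/01.
Adding 71 calendar days to 2025/10/01 gives 2025/12/11, which is the last day of the response period.
The date acceleration becomes effective: 15 calendar days after 2025/12/11 is 2025/12/26.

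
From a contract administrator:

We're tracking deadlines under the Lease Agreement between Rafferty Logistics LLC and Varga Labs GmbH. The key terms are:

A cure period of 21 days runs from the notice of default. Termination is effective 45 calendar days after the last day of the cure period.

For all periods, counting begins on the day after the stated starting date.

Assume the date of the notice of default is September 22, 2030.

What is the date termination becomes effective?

November 27, 2030

The last day of the cure period: September 22, 2030 + 21 days = October 13, 2030.
Adding 45 calendar days to October 13, 2030 gives November 27, 2030, which is the date termination becomes effective.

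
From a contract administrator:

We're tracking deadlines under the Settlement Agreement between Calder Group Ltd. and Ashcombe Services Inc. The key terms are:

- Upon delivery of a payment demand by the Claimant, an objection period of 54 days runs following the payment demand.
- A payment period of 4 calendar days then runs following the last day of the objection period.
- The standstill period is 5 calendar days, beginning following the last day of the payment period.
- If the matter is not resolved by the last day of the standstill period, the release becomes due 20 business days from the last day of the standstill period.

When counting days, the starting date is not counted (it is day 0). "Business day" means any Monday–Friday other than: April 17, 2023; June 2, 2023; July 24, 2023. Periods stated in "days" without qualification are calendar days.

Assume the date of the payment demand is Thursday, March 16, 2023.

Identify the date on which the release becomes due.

The last day of the objection period: 54 calendar days after March 16, 2023 is May 9, 2023.
Adding 4 calendar days to May 9, 2023 gives May 13, 2023, which is the last day of the payment period.
Adding 5 calendar days to May 13, 2023 gives May 18, 2023, which is the last day of the standstill period.
The date on which the release becomes due: 20 business days after Thursday, May 18, 2023, skipping weekends and the listed holiday on Jun 2 — May 19, May 22, May 23, May 24, …, Jun 14, Jun 15, Jun 16 — lands on Friday, June 16, 2023.

June 16, 2023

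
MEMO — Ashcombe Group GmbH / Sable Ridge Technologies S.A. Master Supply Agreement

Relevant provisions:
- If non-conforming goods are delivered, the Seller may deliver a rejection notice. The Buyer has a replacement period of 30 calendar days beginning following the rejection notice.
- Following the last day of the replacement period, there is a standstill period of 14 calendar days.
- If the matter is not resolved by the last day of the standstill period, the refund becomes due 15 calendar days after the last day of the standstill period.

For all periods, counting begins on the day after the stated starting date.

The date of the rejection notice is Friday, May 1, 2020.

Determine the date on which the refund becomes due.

Adding 30 calendar days to May 1, 2020 gives May 31, 2020, which is the last day of the replacement period.
The last day of the standstill period: May 31, 2020 + 14 days = Jun 14, 2020.
The date on which the refund becomes due: Jun 14, 2020 + 15 days = Jun 29, 2020.

Jun 29, 2020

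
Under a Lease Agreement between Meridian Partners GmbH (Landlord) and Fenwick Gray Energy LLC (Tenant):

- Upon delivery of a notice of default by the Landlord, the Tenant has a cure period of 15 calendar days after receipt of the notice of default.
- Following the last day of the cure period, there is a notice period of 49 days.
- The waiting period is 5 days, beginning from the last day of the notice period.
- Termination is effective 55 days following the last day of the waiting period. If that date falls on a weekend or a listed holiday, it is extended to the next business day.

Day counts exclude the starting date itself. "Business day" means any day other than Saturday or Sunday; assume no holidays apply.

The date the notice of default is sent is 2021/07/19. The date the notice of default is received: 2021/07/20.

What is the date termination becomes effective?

2021/11/22

The last day of the cure period: 2021/07/20 + 15 days = 2021/08/04.
Adding 49 calendar days to 2021/08/04 gives 2021/09/22, which is the last day of the notice period.
The last day of the waiting period: 5 calendar days after 2021/09/22 is 2021/09/27.
Adding 55 calendar days to 2021/09/27 gives 2021/11/21, which is the date termination becomes effective. That falls on a Sunday, so it rolls to the next business day, Monday, 2021/11/22.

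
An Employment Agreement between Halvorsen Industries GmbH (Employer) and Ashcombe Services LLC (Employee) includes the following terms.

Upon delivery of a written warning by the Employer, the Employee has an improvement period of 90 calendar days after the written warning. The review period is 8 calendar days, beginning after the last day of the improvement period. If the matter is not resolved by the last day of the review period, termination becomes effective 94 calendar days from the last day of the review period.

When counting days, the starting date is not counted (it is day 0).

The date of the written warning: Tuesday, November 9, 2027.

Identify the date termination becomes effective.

The last day of the improvement period: November 9, 2027 + 90 days = February 7, 2028.
Adding 8 calendar days to February 7, 2028 gives February 15, 2028, which is the last day of the review period.
The date termination becomes effective: February 15, 2028 + 94 days = May 19, 2028.

May 19, 2028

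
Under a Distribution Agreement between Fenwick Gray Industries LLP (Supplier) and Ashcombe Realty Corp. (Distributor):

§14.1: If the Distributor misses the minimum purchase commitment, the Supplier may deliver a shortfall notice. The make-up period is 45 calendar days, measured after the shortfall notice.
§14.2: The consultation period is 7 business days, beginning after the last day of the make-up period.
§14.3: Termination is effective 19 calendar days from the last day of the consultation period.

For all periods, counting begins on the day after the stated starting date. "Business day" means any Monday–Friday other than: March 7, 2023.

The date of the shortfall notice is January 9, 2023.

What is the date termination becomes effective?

Adding 45 calendar days to January 9, 2023 gives February 23, 2023, which is the last day of the make-up period.
From Thursday, February 23, 2023, 7 business days (Feb 24, Feb 27, Feb 28, Mar 1, Mar 2, Mar 3, Mar 6, skipping weekends) brings us to Monday, March 6, 2023, which is the last day of the consultation period.
The date termination becomes effective: March 6, 2023 + 19 days = March 25, 2023.

March 25, 2023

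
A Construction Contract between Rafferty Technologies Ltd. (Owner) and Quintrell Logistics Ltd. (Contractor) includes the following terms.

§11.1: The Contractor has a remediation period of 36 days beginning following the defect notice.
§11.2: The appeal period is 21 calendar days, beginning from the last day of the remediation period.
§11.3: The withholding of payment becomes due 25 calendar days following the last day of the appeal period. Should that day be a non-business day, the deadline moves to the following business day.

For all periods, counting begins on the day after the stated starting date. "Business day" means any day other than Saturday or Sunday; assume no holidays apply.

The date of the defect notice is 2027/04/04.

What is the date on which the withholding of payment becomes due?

2027/06/25

The last day of the remediation period: 36 calendar days after 2027/04/04 is 2027/05/10.
The last day of the appeal period: 2027/05/10 + 21 days = 2027/05/31.
The date on which the withholding of payment becomes due: 2027/05/31 + 25 days = 2027/06/25. 2027/06/25 is a Friday, so no roll-forward applies.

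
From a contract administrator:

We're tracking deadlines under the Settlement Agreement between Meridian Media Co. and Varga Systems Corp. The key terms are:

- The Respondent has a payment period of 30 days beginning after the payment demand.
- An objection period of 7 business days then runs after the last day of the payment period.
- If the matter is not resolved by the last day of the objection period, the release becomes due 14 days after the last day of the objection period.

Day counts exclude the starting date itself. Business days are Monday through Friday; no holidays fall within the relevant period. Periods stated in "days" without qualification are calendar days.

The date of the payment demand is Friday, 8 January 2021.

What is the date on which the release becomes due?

The last day of the payment period: 30 calendar days after 8 January 2021 is 7 February 2021.
The last day of the objection period: counting 7 business days from Sunday, 7 February 2021 (Feb 8, Feb 9, Feb 10, Feb 11, Feb 12, Feb 15, Feb 16, skipping weekends) reaches Tuesday, 16 February 2021.
Adding 14 calendar days to 16 February 2021 gives 2 March 2021, which is the date on which the release becomes due.

2 March 2021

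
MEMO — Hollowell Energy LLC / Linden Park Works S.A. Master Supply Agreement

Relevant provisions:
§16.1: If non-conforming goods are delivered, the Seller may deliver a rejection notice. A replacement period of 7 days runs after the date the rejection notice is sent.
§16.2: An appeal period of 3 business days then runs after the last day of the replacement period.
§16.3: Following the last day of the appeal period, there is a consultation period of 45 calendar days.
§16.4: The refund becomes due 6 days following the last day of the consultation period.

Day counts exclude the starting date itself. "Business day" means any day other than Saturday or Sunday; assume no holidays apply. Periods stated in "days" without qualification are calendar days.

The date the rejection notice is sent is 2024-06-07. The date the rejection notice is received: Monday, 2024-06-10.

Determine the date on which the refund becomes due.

The last day of the replacement period: 2024-06-07 + 7 days = 2024-06-14.
From Friday, 2024-06-14, 3 business days (Jun 17, Jun 18, Jun 19, skipping weekends) brings us to Wednesday, 2024-06-19, which is the last day of the appeal period.
The last day of the consultation period: 45 calendar days after 2024-06-19 is 2024-08-03.
The date on which the refund becomes due: 6 calendar days after 2024-08-03 is 2024-08-09.

2024-08-09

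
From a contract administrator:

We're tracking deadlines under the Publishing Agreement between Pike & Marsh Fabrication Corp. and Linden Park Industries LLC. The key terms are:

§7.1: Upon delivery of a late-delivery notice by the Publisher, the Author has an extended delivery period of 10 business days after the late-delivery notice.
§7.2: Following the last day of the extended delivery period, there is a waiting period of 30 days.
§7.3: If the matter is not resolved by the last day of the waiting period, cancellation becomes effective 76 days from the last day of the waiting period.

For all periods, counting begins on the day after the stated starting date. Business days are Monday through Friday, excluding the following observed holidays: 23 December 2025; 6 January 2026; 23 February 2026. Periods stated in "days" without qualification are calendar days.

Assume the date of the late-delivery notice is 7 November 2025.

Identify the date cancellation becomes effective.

The last day of the extended delivery period: 10 business days after Friday, 7 November 2025, skipping weekends — Nov 10, Nov 11, Nov 12, Nov 13, Nov 14, Nov 17, Nov 18, Nov 19, Nov 20, Nov 21 — lands on Friday, 21 November 2025.
The last day of the waiting period: 30 calendar days after 21 November 2025 is 21 December 2025.
The date cancellation becomes effective: 21 December 2025 + 76 days = 7 March 2026.

7 March 2026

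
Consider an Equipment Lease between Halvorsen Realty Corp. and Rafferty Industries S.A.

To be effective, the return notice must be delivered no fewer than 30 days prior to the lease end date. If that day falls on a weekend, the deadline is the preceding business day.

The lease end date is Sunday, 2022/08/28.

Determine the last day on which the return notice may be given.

Counting back 30 calendar days from 2022/08/28 gives 2022/07/29. That is a Friday, so no adjustment is needed.

2022/07/29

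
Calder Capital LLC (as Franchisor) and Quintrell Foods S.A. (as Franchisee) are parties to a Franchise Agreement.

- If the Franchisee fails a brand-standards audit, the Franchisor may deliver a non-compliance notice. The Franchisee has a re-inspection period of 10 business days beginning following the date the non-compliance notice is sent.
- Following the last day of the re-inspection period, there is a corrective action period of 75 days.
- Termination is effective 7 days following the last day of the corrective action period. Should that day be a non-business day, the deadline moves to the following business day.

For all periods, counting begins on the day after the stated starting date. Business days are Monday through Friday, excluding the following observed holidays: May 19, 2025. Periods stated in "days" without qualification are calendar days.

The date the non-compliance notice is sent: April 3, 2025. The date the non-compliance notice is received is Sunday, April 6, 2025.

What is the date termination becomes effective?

July 8, 2025

The last day of the re-inspection period: 10 business days after Thursday, April 3, 2025, skipping weekends — Apr 4, Apr 7, Apr 8, Apr 9, Apr 10, Apr 11, Apr 14, Apr 15, Apr 16, Apr 17 — lands on Thursday, April 17, 2025.
The last day of the corrective action period: April 17, 2025 + 75 days = July 1, 2025.
The date termination becomes effective: 7 calendar days after July 1, 2025 is July 8, 2025. July 8, 2025 is a Tuesday and is not a listed holiday, so no roll-forward applies.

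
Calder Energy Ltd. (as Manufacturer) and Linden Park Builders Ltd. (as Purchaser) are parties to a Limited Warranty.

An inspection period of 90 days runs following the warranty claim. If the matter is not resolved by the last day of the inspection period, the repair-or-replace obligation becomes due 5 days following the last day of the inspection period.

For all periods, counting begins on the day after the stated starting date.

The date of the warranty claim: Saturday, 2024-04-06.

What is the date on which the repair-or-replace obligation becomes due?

The last day of the inspection period: 2024-04-06 + 90 days = 2024-07-05.
The date on which the repair-or-replace obligation becomes due: 2024-07-05 + 5 days = 2024-07-10.

2024-07-10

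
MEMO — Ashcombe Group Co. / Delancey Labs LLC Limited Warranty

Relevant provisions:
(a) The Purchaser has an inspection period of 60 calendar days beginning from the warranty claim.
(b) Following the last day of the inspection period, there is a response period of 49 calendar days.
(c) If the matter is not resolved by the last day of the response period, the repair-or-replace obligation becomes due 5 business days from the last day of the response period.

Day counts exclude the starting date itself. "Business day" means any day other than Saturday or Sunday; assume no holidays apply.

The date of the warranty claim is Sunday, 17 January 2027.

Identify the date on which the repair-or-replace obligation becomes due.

13 May 2027

The last day of the inspection period: 60 calendar days after 17 January 2027 is 18 March 2027.
Adding 49 calendar days to 18 March 2027 gives 6 May 2027, which is the last day of the response period.
The date on which the repair-or-replace obligation becomes due: counting 5 business days from Thursday, 6 May 2027 (May 7, May 10, May 11, May 12, May 13, skipping weekends) reaches Thursday, 13 May 2027.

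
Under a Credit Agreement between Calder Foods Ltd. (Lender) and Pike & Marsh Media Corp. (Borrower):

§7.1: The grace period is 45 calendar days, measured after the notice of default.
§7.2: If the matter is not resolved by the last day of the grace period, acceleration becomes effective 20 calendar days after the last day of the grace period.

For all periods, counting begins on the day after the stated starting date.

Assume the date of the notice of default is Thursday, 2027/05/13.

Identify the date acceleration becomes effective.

The last day of the grace period: 45 calendar days after 2027/05/13 is 2027/06/27.
The date acceleration becomes effective: 2027/06/27 + 20 days = 2027/07/17.

2027/07/17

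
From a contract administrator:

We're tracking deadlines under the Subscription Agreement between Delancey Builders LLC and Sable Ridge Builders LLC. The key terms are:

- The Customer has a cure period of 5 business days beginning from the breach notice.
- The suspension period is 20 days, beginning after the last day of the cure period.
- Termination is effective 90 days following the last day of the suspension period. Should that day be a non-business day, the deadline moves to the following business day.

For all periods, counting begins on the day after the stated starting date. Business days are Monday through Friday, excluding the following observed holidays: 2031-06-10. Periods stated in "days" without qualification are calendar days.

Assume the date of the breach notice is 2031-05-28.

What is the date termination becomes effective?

The last day of the cure period: counting 5 business days from Wednesday, 2031-05-28 (May 29, May 30, Jun 2, Jun 3, Jun 4, skipping weekends) reaches Wednesday, 2031-06-04.
Adding 20 calendar days to 2031-06-04 gives 2031-06-24, which is the last day of the suspension period.
The date termination becomes effective: 2031-06-24 + 90 days = 2031-09-22. 2031-09-22 is a Monday and is not a listed holiday, so no roll-forward applies.

2031-09-22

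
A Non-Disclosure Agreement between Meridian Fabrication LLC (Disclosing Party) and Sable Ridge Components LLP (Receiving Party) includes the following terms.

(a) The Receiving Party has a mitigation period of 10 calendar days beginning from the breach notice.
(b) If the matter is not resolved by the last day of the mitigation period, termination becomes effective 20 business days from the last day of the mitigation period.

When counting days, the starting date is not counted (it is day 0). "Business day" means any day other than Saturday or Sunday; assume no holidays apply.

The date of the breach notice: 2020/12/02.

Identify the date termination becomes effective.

2021/01/08

The last day of the mitigation period: 10 calendar days after 2020/12/02 is 2020/12/12.
The date termination becomes effective: 20 business days after Saturday, 2020/12/12, skipping weekends — Dec 14, Dec 15, Dec 16, Dec 17, …, Jan 6, Jan 7, Jan 8 — lands on Friday, 2021/01/08.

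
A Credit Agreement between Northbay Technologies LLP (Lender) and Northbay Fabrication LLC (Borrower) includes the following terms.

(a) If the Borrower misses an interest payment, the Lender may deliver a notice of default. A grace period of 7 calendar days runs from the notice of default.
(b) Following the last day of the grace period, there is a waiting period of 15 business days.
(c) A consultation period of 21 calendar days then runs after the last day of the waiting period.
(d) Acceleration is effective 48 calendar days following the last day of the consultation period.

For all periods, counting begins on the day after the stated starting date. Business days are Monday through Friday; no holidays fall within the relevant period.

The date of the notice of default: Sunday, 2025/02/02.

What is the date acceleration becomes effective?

The last day of the grace period: 7 calendar days after 2025/02/02 is 2025/02/09.
The last day of the waiting period: 15 business days after Sunday, 2025/02/09, skipping weekends — Feb 10, Feb 11, Feb 12, Feb 13, …, Feb 26, Feb 27, Feb 28 — lands on Friday, 2025/02/28.
Adding 21 calendar days to 2025/02/28 gives 2025/03/21, which is the last day of the consultation period.
Adding 48 calendar days to 2025/03/21 gives 2025/05/08, which is the date acceleration becomes effective.

2025/05/08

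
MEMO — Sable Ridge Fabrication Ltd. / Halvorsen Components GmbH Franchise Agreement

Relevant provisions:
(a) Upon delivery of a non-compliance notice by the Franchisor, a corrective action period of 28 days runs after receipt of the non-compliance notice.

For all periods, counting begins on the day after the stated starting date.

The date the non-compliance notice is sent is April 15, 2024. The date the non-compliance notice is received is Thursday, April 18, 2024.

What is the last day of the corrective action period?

May 16, 2024

The last day of the corrective action period: April 18, 2024 + 28 days = May 16, 2024.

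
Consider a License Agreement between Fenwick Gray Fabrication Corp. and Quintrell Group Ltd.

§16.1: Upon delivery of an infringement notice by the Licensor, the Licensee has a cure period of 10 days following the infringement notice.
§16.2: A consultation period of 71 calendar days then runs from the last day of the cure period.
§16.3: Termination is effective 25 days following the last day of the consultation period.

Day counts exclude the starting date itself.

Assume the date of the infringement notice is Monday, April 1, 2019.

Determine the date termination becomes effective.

July 16, 2019

The last day of the cure period: 10 calendar days after April 1, 2019 is April 11, 2019.
The last day of the consultation period: 71 calendar days after April 11, 2019 is June 21, 2019.
Adding 25 calendar days to June 21, 2019 gives July 16, 2019, which is the date termination becomes effective.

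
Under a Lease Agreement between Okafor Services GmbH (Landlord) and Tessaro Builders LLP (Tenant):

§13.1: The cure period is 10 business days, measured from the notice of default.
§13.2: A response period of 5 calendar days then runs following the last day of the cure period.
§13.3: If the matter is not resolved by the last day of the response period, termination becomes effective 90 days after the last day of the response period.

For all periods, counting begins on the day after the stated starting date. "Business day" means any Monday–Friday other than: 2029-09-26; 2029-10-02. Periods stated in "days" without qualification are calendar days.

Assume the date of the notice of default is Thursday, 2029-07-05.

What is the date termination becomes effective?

The last day of the cure period: 10 business days after Thursday, 2029-07-05, skipping weekends — Jul 6, Jul 9, Jul 10, Jul 11, Jul 12, Jul 13, Jul 16, Jul 17, Jul 18, Jul 19 — lands on Thursday, 2029-07-19.
The last day of the response period: 2029-07-19 + 5 days = 2029-07-24.
Adding 90 calendar days to 2029-07-24 gives 2029-10-22, which is the date termination becomes effective.

2029-10-22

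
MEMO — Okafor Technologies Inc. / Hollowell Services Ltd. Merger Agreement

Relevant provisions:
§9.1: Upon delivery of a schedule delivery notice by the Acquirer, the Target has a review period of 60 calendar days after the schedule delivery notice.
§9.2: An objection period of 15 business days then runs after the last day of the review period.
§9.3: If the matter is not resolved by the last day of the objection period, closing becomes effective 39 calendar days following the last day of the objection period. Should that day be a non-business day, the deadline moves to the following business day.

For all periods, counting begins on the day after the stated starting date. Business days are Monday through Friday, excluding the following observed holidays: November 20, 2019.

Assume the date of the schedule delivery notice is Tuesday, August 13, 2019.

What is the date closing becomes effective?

The last day of the review period: August 13, 2019 + 60 days = October 12, 2019.
The last day of the objection period: counting 15 business days from Saturday, October 12, 2019 (Oct 14, Oct 15, Oct 16, Oct 17, …, Oct 30, Oct 31, Nov 1, skipping weekends) reaches Friday, November 1, 2019.
The date closing becomes effective: 39 calendar days after November 1, 2019 is December 10, 2019. December 10, 2019 is a Tuesday and is not a listed holiday, so no roll-forward applies.

December 10, 2019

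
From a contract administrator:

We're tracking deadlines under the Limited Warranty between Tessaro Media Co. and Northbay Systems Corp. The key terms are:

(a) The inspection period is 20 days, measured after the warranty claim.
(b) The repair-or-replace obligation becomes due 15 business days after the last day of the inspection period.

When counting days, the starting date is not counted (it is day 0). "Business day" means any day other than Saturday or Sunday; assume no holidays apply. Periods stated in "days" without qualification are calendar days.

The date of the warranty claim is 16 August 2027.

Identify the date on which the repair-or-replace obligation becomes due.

The last day of the inspection period: 20 calendar days after 16 August 2027 is 5 September 2027.
From Sunday, 5 September 2027, 15 business days (Sep 6, Sep 7, Sep 8, Sep 9, …, Sep 22, Sep 23, Sep 24, skipping weekends) brings us to Friday, 24 September 2027, which is the date on which the repair-or-replace obligation becomes due.

24 September 2027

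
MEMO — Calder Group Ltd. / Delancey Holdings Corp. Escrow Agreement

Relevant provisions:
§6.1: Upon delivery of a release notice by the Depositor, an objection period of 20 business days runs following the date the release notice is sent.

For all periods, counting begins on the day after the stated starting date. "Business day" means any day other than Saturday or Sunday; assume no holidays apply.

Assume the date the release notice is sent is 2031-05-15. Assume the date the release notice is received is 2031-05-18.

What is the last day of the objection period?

2031-06-12

The last day of the objection period: counting 20 business days from Thursday, 2031-05-15 (May 16, May 19, May 20, May 21, …, Jun 10, Jun 11, Jun 12, skipping weekends) reaches Thursday, 2031-06-12.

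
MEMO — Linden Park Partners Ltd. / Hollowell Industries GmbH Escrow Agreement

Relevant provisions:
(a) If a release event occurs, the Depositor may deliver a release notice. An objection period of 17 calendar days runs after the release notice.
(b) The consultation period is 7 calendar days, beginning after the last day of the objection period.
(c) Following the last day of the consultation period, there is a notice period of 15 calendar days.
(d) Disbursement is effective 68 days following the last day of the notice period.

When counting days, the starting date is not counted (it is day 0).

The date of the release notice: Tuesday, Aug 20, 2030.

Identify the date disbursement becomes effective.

Dec 5, 2030

Adding 17 calendar days to Aug 20, 2030 gives Sep 6, 2030, which is the last day of the objection period.
The last day of the consultation period: 7 calendar days after Sep 6, 2030 is Sep 13, 2030.
Adding 15 calendar days to Sep 13, 2030 gives Sep 28, 2030, which is the last day of the notice period.
Adding 68 calendar days to Sep 28, 2030 gives Dec 5, 2030, which is the date disbursement becomes effective.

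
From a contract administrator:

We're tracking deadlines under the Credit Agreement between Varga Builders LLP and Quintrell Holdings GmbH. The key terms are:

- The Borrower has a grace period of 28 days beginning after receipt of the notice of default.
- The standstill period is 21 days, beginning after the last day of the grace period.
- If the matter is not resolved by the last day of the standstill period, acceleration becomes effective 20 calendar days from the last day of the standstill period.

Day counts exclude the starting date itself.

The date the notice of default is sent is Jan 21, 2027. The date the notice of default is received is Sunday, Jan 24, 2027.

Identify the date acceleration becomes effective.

Apr 3, 2027

The last day of the grace period: 28 calendar days after Jan 24, 2027 is Feb 21, 2027.
The last day of the standstill period: 21 calendar days after Feb 21, 2027 is Mar 14, 2027.
The date acceleration becomes effective: Mar 14, 2027 + 20 days = Apr 3, 2027.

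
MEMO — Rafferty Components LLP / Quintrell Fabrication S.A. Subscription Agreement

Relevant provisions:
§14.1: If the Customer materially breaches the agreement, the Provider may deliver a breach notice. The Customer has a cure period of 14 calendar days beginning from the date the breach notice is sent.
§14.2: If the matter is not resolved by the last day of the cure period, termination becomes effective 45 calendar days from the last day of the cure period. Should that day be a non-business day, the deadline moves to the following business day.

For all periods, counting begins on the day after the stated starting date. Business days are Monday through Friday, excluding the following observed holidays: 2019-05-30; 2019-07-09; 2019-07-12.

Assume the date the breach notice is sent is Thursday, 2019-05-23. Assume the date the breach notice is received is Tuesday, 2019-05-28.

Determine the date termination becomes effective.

2019-07-22

The last day of the cure period: 2019-05-23 + 14 days = 2019-06-06.
The date termination becomes effective: 2019-06-06 + 45 days = 2019-07-21. That falls on a Sunday, so it rolls to the next business day, Monday, 2019-07-22.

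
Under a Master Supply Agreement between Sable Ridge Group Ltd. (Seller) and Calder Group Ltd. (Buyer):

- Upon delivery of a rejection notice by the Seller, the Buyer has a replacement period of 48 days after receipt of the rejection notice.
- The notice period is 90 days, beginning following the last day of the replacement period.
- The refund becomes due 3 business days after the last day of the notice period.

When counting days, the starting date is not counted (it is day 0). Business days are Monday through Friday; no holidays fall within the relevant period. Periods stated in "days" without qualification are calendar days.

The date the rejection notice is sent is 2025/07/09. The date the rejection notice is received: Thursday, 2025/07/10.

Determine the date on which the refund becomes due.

2025/11/28

The last day of the replacement period: 2025/07/10 + 48 days = 2025/08/27.
Adding 90 calendar days to 2025/08/27 gives 2025/11/25, which is the last day of the notice period.
The date on which the refund becomes due: counting 3 business days from Tuesday, 2025/11/25 (Nov 26, Nov 27, Nov 28, skipping weekends) reaches Friday, 2025/11/28.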